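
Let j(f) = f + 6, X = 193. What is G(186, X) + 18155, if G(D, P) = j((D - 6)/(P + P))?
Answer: 3505163/193 ≈ 18161.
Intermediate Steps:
j(f) = 6 + f
G(D, P) = 6 + (-6 + D)/(2*P) (G(D, P) = 6 + (D - 6)/(P + P) = 6 + (-6 + D)/((2*P)) = 6 + (-6 + D)*(1/(2*P)) = 6 + (-6 + D)/(2*P))
G(186, X) + 18155 = (½)*(-6 + 186 + 12*193)/193 + 18155 = (½)*(1/193)*(-6 + 186 + 2316) + 18155 = (½)*(1/193)*2496 + 18155 = 1248/193 + 18155 = 3505163/193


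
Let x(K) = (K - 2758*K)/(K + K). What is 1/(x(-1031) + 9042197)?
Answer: 2/18081637 ≈ 1.1061e-7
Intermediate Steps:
x(K) = -2757/2 (x(K) = (-2757*K)/((2*K)) = (-2757*K)*(1/(2*K)) = -2757/2)
1/(x(-1031) + 9042197) = 1/(-2757/2 + 9042197) = 1/(18081637/2) = 2/18081637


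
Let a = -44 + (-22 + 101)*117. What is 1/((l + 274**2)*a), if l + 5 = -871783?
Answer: -1/7328953688 ≈ -1.3645e-10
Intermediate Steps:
l = -871788 (l = -5 - 871783 = -871788)
a = 9199 (a = -44 + 79*117 = -44 + 9243 = 9199)
1/((l + 274**2)*a) = 1/(-871788 + 274**2*9199) = (1/9199)/(-871788 + 75076) = (1/9199)/(-796712) = -1/796712*1/9199 = -1/7328953688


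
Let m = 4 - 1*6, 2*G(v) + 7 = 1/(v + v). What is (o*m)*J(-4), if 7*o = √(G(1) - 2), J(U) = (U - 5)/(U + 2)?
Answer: -9*I*√21/14 ≈ -2.9459*I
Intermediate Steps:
G(v) = -7/2 + 1/(4*v) (G(v) = -7/2 + 1/(2*(v + v)) = -7/2 + 1/(2*((2*v))) = -7/2 + (1/(2*v))/2 = -7/2 + 1/(4*v))
m = -2 (m = 4 - 6 = -2)
J(U) = (-5 + U)/(2 + U)
o = I*√21/14 (o = √((¼)*(1 - 14*1)/1 - 2)/7 = √((¼)*1*(1 - 14) - 2)/7 = √((¼)*1*(-13) - 2)/7 = √(-13/4 - 2)/7 = √(-21/4)/7 = (I*√21/2)/7 = I*√21/14 ≈ 0.32733*I)
(o*m)*J(-4) = ((I*√21/14)*(-2))*((-5 - 4)/(2 - 4)) = (-I*√21/7)*(-9/(-2)) = (-I*√21/7)*(-½*(-9)) = -I*√21/7*(9/2) = -9*I*√21/14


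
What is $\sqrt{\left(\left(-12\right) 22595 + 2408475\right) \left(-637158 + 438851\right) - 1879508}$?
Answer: $i \sqrt{423850371353} \approx 6.5104 \cdot 10^{5} i$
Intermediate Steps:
$\sqrt{\left(\left(-12\right) 22595 + 2408475\right) \left(-637158 + 438851\right) - 1879508} = \sqrt{\left(-271140 + 2408475\right) \left(-198307\right) - 1879508} = \sqrt{2137335 \left(-198307\right) - 1879508} = \sqrt{-423848491845 - 1879508} = \sqrt{-423850371353} = i \sqrt{423850371353}$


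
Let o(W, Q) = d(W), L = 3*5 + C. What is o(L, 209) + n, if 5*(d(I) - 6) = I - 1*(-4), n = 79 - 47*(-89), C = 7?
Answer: 21366/5 ≈ 4273.2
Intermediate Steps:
n = 4262 (n = 79 + 4183 = 4262)
L = 22 (L = 3*5 + 7 = 15 + 7 = 22)
d(I) = 34/5 + I/5 (d(I) = 6 + (I - 1*(-4))/5 = 6 + (I + 4)/5 = 6 + (4 + I)/5 = 6 + (4/5 + I/5) = 34/5 + I/5)
o(W, Q) = 34/5 + W/5
o(L, 209) + n = (34/5 + (1/5)*22) + 4262 = (34/5 + 22/5) + 4262 = 56/5 + 4262 = 21366/5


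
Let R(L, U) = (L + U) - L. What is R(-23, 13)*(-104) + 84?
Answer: -1268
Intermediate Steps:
R(L, U) = U
R(-23, 13)*(-104) + 84 = 13*(-104) + 84 = -1352 + 84 = -1268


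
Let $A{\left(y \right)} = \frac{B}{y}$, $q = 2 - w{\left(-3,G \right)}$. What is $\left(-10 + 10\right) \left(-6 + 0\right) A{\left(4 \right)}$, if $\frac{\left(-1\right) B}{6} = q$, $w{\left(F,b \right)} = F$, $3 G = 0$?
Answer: $0$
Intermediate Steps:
$G = 0$ ($G = \frac{1}{3} \cdot 0 = 0$)
$q = 5$ ($q = 2 - -3 = 2 + 3 = 5$)
$B = -30$ ($B = \left(-6\right) 5 = -30$)
$A{\left(y \right)} = - \frac{30}{y}$
$\left(-10 + 10\right) \left(-6 + 0\right) A{\left(4 \right)} = \left(-10 + 10\right) \left(-6 + 0\right) \left(- \frac{30}{4}\right) = 0 \left(-6\right) \left(\left(-30\right) \frac{1}{4}\right) = 0 \left(- \frac{15}{2}\right) = 0$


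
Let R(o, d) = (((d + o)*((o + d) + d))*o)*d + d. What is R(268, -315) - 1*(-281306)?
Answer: -1436040889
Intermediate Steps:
R(o, d) = d + d*o*(d + o)*(o + 2*d) (R(o, d) = (((d + o)*((d + o) + d))*o)*d + d = (((d + o)*(o + 2*d))*o)*d + d = (o*(d + o)*(o + 2*d))*d + d = d*o*(d + o)*(o + 2*d) + d = d + d*o*(d + o)*(o + 2*d))
R(268, -315) - 1*(-281306) = -315*(1 + 268**3 + 2*268*(-315)**2 + 3*(-315)*268**2) - 1*(-281306) = -315*(1 + 19248832 + 2*268*99225 + 3*(-315)*71824) + 281306 = -315*(1 + 19248832 + 53184600 - 67873680) + 281306 = -315*4559753 + 281306 = -1436322195 + 281306 = -1436040889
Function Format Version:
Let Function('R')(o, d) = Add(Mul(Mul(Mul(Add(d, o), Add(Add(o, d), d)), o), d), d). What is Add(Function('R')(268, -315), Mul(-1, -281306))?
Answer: -1436040889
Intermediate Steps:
Function('R')(o, d) = Add(d, Mul(d, o, Add(d, o), Add(o, Mul(2, d)))) (Function('R')(o, d) = Add(Mul(Mul(Mul(Add(d, o), Add(Add(d, o), d)), o), d), d) = Add(Mul(Mul(Mul(Add(d, o), Add(o, Mul(2, d))), o), d), d) = Add(Mul(Mul(o, Add(d, o), Add(o, Mul(2, d))), d), d) = Add(Mul(d, o, Add(d, o), Add(o, Mul(2, d))), d) = Add(d, Mul(d, o, Add(d, o), Add(o, Mul(2, d)))))
Add(Function('R')(268, -315), Mul(-1, -281306)) = Add(Mul(-315, Add(1, Pow(268, 3), Mul(2, 268, Pow(-315, 2)), Mul(3, -315, Pow(268, 2)))), Mul(-1, -281306)) = Add(Mul(-315, Add(1, 19248832, Mul(2, 268, 99225), Mul(3, -315, 71824))), 281306) = Add(Mul(-315, Add(1, 19248832, 53184600, -67873680)), 281306) = Add(Mul(-315, 4559753), 281306) = Add(-1436322195, 281306) = -1436040889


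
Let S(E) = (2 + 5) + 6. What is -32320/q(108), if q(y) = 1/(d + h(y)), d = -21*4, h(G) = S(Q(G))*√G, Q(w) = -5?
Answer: 2714880 - 2520960*√3 ≈ -1.6516e+6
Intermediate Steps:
S(E) = 13 (S(E) = 7 + 6 = 13)
h(G) = 13*√G
d = -84
q(y) = 1/(-84 + 13*√y)
-32320/q(108) = -(-2714880 + 2520960*√3) = -32320*(-84 + 78*√3) = 2714880 - 2520960*√3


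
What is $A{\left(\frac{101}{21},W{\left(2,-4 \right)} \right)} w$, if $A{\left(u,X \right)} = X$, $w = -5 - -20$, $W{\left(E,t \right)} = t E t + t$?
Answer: $420$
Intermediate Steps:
$W{\left(E,t \right)} = t + E t^{2}$ ($W{\left(E,t \right)} = E t t + t = E t^{2} + t = t + E t^{2}$)
$w = 15$ ($w = -5 + 20 = 15$)
$A{\left(\frac{101}{21},W{\left(2,-4 \right)} \right)} w = - 4 \left(1 + 2 \left(-4\right)\right) 15 = - 4 \left(1 - 8\right) 15 = \left(-4\right) \left(-7\right) 15 = 28 \cdot 15 = 420$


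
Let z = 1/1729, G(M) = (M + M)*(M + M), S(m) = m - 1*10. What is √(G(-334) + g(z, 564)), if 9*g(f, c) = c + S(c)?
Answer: √4017134/3 ≈ 668.09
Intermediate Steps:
S(m) = -10 + m (S(m) = m - 10 = -10 + m)
G(M) = 4*M² (G(M) = (2*M)*(2*M) = 4*M²)
z = 1/1729 ≈ 0.00057837
g(f, c) = -10/9 + 2*c/9 (g(f, c) = (c + (-10 + c))/9 = (-10 + 2*c)/9 = -10/9 + 2*c/9)
√(G(-334) + g(z, 564)) = √(4*(-334)² + (-10/9 + (2/9)*564)) = √(4*111556 + (-10/9 + 376/3)) = √(446224 + 1118/9) = √(4017134/9) = √4017134/3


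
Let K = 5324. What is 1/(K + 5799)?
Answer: 1/11123 ≈ 8.9904e-5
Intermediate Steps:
1/(K + 5799) = 1/(5324 + 5799) = 1/11123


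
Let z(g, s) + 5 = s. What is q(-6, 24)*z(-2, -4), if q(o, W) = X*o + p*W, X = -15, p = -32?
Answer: 6102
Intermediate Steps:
z(g, s) = -5 + s
q(o, W) = -32*W - 15*o (q(o, W) = -15*o - 32*W = -32*W - 15*o)
q(-6, 24)*z(-2, -4) = (-32*24 - 15*(-6))*(-5 - 4) = (-768 + 90)*(-9) = -678*(-9) = 6102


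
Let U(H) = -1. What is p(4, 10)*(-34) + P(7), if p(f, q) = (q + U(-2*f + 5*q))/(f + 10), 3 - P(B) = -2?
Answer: -118/7 ≈ -16.857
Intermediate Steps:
P(B) = 5 (P(B) = 3 - 1*(-2) = 3 + 2 = 5)
p(f, q) = (-1 + q)/(10 + f) (p(f, q) = (q - 1)/(f + 10) = (-1 + q)/(10 + f))
p(4, 10)*(-34) + P(7) = ((-1 + 10)/(10 + 4))*(-34) + 5 = (9/14)*(-34) + 5 = -153/7 + 5 = -118/7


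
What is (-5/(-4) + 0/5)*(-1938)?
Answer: -4845/2 ≈ -2422.5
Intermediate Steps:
(-5/(-4) + 0/5)*(-1938) = (-5*(-¼) + 0*(⅕))*(-1938) = (5/4 + 0)*(-1938) = (5/4)*(-1938) = -4845/2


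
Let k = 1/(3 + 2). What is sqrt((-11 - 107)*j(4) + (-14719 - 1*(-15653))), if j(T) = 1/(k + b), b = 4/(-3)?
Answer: 4*sqrt(18751)/17 ≈ 32.220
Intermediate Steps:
b = -4/3 (b = 4*(-1/3) = -4/3 ≈ -1.3333)
k = 1/5 ≈ 0.20000
j(T) = -15/17 (j(T) = 1/(1/5 - 4/3) = 1/(-17/15) = -15/17)
sqrt((-11 - 107)*j(4) + (-14719 - 1*(-15653))) = sqrt((-11 - 107)*(-15/17) + (-14719 - 1*(-15653))) = sqrt(-118*(-15/17) + (-14719 + 15653)) = sqrt(1770/17 + 934) = sqrt(17648/17) = 4*sqrt(18751)/17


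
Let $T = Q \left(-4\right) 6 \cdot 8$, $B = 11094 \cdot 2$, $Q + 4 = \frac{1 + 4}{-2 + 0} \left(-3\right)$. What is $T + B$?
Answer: $21516$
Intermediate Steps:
$Q = \frac{7}{2}$ ($Q = -4 + \frac{1 + 4}{-2 + 0} \left(-3\right) = -4 + \frac{5}{-2} \left(-3\right) = -4 + 5 \left(- \frac{1}{2}\right) \left(-3\right) = -4 - - \frac{15}{2} = -4 + \frac{15}{2} = \frac{7}{2} \approx 3.5$)
$B = 22188$
$T = -672$ ($T = \frac{7}{2} \left(-4\right) 6 \cdot 8 = \left(-14\right) 48 = -672$)
$T + B = -672 + 22188 = 21516$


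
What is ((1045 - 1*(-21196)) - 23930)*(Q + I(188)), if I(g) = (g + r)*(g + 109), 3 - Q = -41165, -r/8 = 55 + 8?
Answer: 88983276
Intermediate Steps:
r = -504 (r = -8*(55 + 8) = -8*63 = -504)
Q = 41168 (Q = 3 - 1*(-41165) = 3 + 41165 = 41168)
I(g) = (-504 + g)*(109 + g) (I(g) = (g - 504)*(g + 109) = (-504 + g)*(109 + g))
((1045 - 1*(-21196)) - 23930)*(Q + I(188)) = ((1045 - 1*(-21196)) - 23930)*(41168 + (-54936 + 188**2 - 395*188)) = ((1045 + 21196) - 23930)*(41168 + (-54936 + 35344 - 74260)) = (22241 - 23930)*(41168 - 93852) = -1689*(-52684) = 88983276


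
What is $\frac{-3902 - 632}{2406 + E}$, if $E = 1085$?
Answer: $- \frac{4534}{3491} \approx -1.2988$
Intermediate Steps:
$\frac{-3902 - 632}{2406 + E} = \frac{-3902 - 632}{2406 + 1085} = - \frac{4534}{3491}$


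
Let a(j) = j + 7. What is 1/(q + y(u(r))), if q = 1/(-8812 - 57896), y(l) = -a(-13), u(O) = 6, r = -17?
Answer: 66708/400247 ≈ 0.16667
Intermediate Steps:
a(j) = 7 + j
y(l) = 6 (y(l) = -(7 - 13) = -1*(-6) = 6)
q = -1/66708 (q = 1/(-66708) = -1/66708 ≈ -1.4991e-5)
1/(q + y(u(r))) = 1/(-1/66708 + 6) = 1/(400247/66708) = 66708/400247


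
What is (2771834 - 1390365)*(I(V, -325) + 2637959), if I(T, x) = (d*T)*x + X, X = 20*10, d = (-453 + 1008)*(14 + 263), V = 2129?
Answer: -146947481561650804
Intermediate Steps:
d = 153735 (d = 555*277 = 153735)
X = 200
I(T, x) = 200 + 153735*T*x (I(T, x) = (153735*T)*x + 200 = 153735*T*x + 200 = 200 + 153735*T*x)
(2771834 - 1390365)*(I(V, -325) + 2637959) = (2771834 - 1390365)*((200 + 153735*2129*(-325)) + 2637959) = 1381469*((200 - 106373089875) + 2637959) = 1381469*(-106373089675 + 2637959) = 1381469*(-106370451716) = -146947481561650804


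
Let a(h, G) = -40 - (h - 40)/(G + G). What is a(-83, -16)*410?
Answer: -287615/16 ≈ -17976.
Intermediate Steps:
a(h, G) = -40 - (-40 + h)/(2*G)
a(-83, -16)*410 = ((½)*(40 - 1*(-83) - 80*(-16))/(-16))*410 = ((½)*(-1/16)*(40 + 83 + 1280))*410 = ((½)*(-1/16)*1403)*410 = -1403/32*410 = -287615/16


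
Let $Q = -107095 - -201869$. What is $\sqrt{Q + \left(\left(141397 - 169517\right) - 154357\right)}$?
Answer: $i \sqrt{87703} \approx 296.15 i$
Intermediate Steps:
$Q = 94774$ ($Q = -107095 + 201869 = 94774$)
$\sqrt{Q + \left(\left(141397 - 169517\right) - 154357\right)} = \sqrt{94774 + \left(\left(141397 - 169517\right) - 154357\right)} = \sqrt{94774 - 182477} = \sqrt{-87703} = i \sqrt{87703}$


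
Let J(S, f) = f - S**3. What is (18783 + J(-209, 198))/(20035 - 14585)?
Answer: 914831/545 ≈ 1678.6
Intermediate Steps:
(18783 + J(-209, 198))/(20035 - 14585) = (18783 + (198 - 1*(-209)**3))/(20035 - 14585) = (18783 + (198 - 1*(-9129329)))/5450 = (18783 + (198 + 9129329))*(1/5450) = (18783 + 9129527)*(1/5450) = 9148310*(1/5450) = 914831/545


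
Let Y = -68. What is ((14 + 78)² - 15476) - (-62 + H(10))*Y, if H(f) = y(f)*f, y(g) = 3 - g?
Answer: -15988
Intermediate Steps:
H(f) = f*(3 - f) (H(f) = (3 - f)*f = f*(3 - f))
((14 + 78)² - 15476) - (-62 + H(10))*Y = ((14 + 78)² - 15476) - (-62 + 10*(3 - 1*10))*(-68) = (92² - 15476) - (-62 + 10*(3 - 10))*(-68) = (8464 - 15476) - (-62 + 10*(-7))*(-68) = -7012 - (-62 - 70)*(-68) = -7012 - (-132)*(-68) = -7012 - 1*8976 = -7012 - 8976 = -15988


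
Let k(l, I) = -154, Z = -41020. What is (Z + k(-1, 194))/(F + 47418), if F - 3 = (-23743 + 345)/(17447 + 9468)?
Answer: -1108198210/1276312817 ≈ -0.86828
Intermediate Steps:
F = 57347/26915 (F = 3 + (-23743 + 345)/(17447 + 9468) = 3 - 23398/26915 = 57347/26915 ≈ 2.1307)
(Z + k(-1, 194))/(F + 47418) = (-41020 - 154)/(57347/26915 + 47418) = -41174/1276312817/26915 = -41174*26915/1276312817 = -1108198210/1276312817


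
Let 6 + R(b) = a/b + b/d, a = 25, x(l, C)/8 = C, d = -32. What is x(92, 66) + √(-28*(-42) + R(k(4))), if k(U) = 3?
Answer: 528 + √678666/24 ≈ 562.33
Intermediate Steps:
x(l, C) = 8*C
R(b) = -6 + 25/b - b/32 (R(b) = -6 + (25/b + b/(-32)) = -6 + (25/b + b*(-1/32)) = -6 + (25/b - b/32) = -6 + 25/b - b/32)
x(92, 66) + √(-28*(-42) + R(k(4))) = 8*66 + √(-28*(-42) + (-6 + 25/3 - 1/32*3)) = 528 + √(1176 + (-6 + 25*(⅓) - 3/32)) = 528 + √(1176 + (-6 + 25/3 - 3/32)) = 528 + √(1176 + 215/96) = 528 + √(113111/96) = 528 + √678666/24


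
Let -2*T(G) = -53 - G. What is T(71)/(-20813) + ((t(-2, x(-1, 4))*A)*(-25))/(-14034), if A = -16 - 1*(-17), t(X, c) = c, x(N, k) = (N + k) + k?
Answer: 2772167/292089642 ≈ 0.0094908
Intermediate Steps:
x(N, k) = N + 2*k
A = 1 (A = -16 + 17 = 1)
T(G) = 53/2 + G/2 (T(G) = -(-53 - G)/2 = 53/2 + G/2)
T(71)/(-20813) + ((t(-2, x(-1, 4))*A)*(-25))/(-14034) = (53/2 + (1/2)*71)/(-20813) + (((-1 + 2*4)*1)*(-25))/(-14034) = (53/2 + 71/2)*(-1/20813) + (((-1 + 8)*1)*(-25))*(-1/14034) = 62*(-1/20813) + ((7*1)*(-25))*(-1/14034) = -62/20813 + (7*(-25))*(-1/14034) = -62/20813 - 175*(-1/14034) = -62/20813 + 175/14034 = 2772167/292089642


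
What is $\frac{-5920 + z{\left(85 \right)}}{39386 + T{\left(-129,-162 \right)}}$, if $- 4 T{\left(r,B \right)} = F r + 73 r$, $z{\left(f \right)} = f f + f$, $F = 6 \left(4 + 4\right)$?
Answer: $\frac{5560}{173153} \approx 0.03211$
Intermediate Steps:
$F = 48$ ($F = 6 \cdot 8 = 48$)
$z{\left(f \right)} = f + f^{2}$ ($z{\left(f \right)} = f^{2} + f = f + f^{2}$)
$T{\left(r,B \right)} = - \frac{121 r}{4}$ ($T{\left(r,B \right)} = - \frac{48 r + 73 r}{4} = - \frac{121 r}{4}$)
$\frac{-5920 + z{\left(85 \right)}}{39386 + T{\left(-129,-162 \right)}} = \frac{-5920 + 85 \left(1 + 85\right)}{39386 - - \frac{15609}{4}} = \frac{-5920 + 85 \cdot 86}{39386 + \frac{15609}{4}} = \frac{-5920 + 7310}{\frac{173153}{4}} = 1390 \cdot \frac{4}{173153} = \frac{5560}{173153}$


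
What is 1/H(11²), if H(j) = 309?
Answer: 1/309 ≈ 0.0032362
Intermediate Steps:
1/H(11²) = 1/309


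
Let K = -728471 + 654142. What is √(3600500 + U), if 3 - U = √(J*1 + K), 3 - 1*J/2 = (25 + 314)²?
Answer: √(3600503 - I*√304165) ≈ 1897.5 - 0.15*I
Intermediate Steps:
K = -74329
J = -229836 (J = 6 - 2*(25 + 314)² = 6 - 2*339² = 6 - 2*114921 = 6 - 229842 = -229836)
U = 3 - I*√304165 (U = 3 - √(-229836*1 - 74329) = 3 - √(-229836 - 74329) = 3 - √(-304165) = 3 - I*√304165 ≈ 3.0 - 551.51*I)
√(3600500 + U) = √(3600500 + (3 - I*√304165)) = √(3600503 - I*√304165)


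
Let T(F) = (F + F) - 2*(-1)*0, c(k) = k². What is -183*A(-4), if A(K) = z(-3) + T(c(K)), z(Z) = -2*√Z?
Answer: -5856 + 366*I*√3 ≈ -5856.0 + 633.93*I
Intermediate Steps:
T(F) = 2*F (T(F) = 2*F + 2*0 = 2*F + 0 = 2*F)
A(K) = 2*K² - 2*I*√3 (A(K) = -2*I*√3 + 2*K² = 2*K² - 2*I*√3)
-183*A(-4) = -183*(2*(-4)² - 2*I*√3) = -183*(2*16 - 2*I*√3) = -183*(32 - 2*I*√3) = -5856 + 366*I*√3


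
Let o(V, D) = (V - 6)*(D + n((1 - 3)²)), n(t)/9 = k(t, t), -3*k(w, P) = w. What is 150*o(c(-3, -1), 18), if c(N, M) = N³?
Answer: -29700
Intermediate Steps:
k(w, P) = -w/3
n(t) = -3*t (n(t) = 9*(-t/3) = -3*t)
o(V, D) = (-12 + D)*(-6 + V) (o(V, D) = (V - 6)*(D - 3*(1 - 3)²) = (-6 + V)*(D - 3*(-2)²) = (-6 + V)*(D - 3*4) = (-6 + V)*(D - 12) = (-6 + V)*(-12 + D) = (-12 + D)*(-6 + V))
150*o(c(-3, -1), 18) = 150*(72 - 12*(-3)³ - 6*18 + 18*(-3)³) = 150*(72 - 12*(-27) - 108 + 18*(-27)) = 150*(72 + 324 - 108 - 486) = 150*(-198) = -29700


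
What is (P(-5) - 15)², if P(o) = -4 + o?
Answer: 576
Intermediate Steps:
(P(-5) - 15)² = ((-4 - 5) - 15)² = (-9 - 15)² = (-24)² = 576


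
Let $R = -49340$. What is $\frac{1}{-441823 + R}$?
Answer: $- \frac{1}{491163} \approx -2.036 \cdot 10^{-6}$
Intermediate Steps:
$\frac{1}{-441823 + R} = \frac{1}{-441823 - 49340} = \frac{1}{-491163} = - \frac{1}{491163}$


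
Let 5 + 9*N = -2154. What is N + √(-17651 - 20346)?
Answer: -2159/9 + I*√37997 ≈ -239.89 + 194.93*I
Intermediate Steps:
N = -2159/9 (N = -5/9 + (⅑)*(-2154) = -5/9 - 718/3 = -2159/9 ≈ -239.89)
N + √(-17651 - 20346) = -2159/9 + √(-17651 - 20346) = -2159/9 + √(-37997) = -2159/9 + I*√37997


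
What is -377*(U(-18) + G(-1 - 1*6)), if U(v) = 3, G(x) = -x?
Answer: -3770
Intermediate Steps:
-377*(U(-18) + G(-1 - 1*6)) = -377*(3 - (-1 - 1*6)) = -377*(3 - (-1 - 6)) = -377*(3 - 1*(-7)) = -377*(3 + 7) = -377*10 = -3770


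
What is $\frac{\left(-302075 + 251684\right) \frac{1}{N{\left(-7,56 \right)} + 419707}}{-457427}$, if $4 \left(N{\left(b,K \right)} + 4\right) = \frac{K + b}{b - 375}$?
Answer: $\frac{76997448}{293350741414645} \approx 2.6248 \cdot 10^{-7}$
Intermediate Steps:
$N{\left(b,K \right)} = -4 + \frac{K + b}{4 \left(-375 + b\right)}$ ($N{\left(b,K \right)} = -4 + \frac{\left(K + b\right) \frac{1}{b - 375}}{4} = -4 + \frac{\left(K + b\right) \frac{1}{-375 + b}}{4} = -4 + \frac{\frac{1}{-375 + b} \left(K + b\right)}{4} = -4 + \frac{K + b}{4 \left(-375 + b\right)}$)
$\frac{\left(-302075 + 251684\right) \frac{1}{N{\left(-7,56 \right)} + 419707}}{-457427} = \frac{\left(-302075 + 251684\right) \frac{1}{\frac{6000 + 56 - -105}{4 \left(-375 - 7\right)} + 419707}}{-457427} = - \frac{50391}{\frac{6000 + 56 + 105}{4 \left(-382\right)} + 419707} \left(- \frac{1}{457427}\right) = - \frac{50391}{\frac{1}{4} \left(- \frac{1}{382}\right) 6161 + 419707} \left(- \frac{1}{457427}\right) = - \frac{50391}{- \frac{6161}{1528} + 419707} \left(- \frac{1}{457427}\right) = - \frac{50391}{\frac{641306135}{1528}} \left(- \frac{1}{457427}\right) = \left(-50391\right) \frac{1528}{641306135} \left(- \frac{1}{457427}\right) = \left(- \frac{76997448}{641306135}\right) \left(- \frac{1}{457427}\right) = \frac{76997448}{293350741414645}$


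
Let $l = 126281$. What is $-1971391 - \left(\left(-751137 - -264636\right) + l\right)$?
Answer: $-1611171$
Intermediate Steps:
$-1971391 - \left(\left(-751137 - -264636\right) + l\right) = -1971391 - \left(\left(-751137 - -264636\right) + 126281\right) = -1971391 - \left(\left(-751137 + 264636\right) + 126281\right) = -1971391 - \left(-486501 + 126281\right) = -1971391 - -360220 = -1971391 + 360220 = -1611171$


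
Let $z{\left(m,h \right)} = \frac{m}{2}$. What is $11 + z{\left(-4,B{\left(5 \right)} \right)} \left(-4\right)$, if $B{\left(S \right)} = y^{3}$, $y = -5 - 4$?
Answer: $19$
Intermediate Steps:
$y = -9$ ($y = -5 - 4 = -9$)
$B{\left(S \right)} = -729$ ($B{\left(S \right)} = \left(-9\right)^{3} = -729$)
$z{\left(m,h \right)} = \frac{m}{2}$
$11 + z{\left(-4,B{\left(5 \right)} \right)} \left(-4\right) = 11 + \frac{1}{2} \left(-4\right) \left(-4\right) = 11 - -8 = 11 + 8 = 19$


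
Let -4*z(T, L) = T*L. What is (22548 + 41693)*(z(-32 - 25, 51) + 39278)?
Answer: 10279780579/4 ≈ 2.5699e+9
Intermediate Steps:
z(T, L) = -L*T/4 (z(T, L) = -T*L/4 = -L*T/4)
(22548 + 41693)*(z(-32 - 25, 51) + 39278) = (22548 + 41693)*(-1/4*51*(-32 - 25) + 39278) = 64241*(-1/4*51*(-57) + 39278) = 64241*(2907/4 + 39278) = 64241*(160019/4) = 10279780579/4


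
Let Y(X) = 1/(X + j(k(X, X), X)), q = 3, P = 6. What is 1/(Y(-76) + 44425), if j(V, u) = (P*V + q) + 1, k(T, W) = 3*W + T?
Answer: 1896/84229799 ≈ 2.2510e-5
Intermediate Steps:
k(T, W) = T + 3*W
j(V, u) = 4 + 6*V (j(V, u) = (6*V + 3) + 1 = (3 + 6*V) + 1 = 4 + 6*V)
Y(X) = 1/(4 + 25*X) (Y(X) = 1/(X + (4 + 6*(X + 3*X))) = 1/(X + (4 + 6*(4*X))) = 1/(X + (4 + 24*X)) = 1/(4 + 25*X))
1/(Y(-76) + 44425) = 1/(1/(4 + 25*(-76)) + 44425) = 1/(1/(4 - 1900) + 44425) = 1/(1/(-1896) + 44425) = 1/(-1/1896 + 44425) = 1/(84229799/1896) = 1896/84229799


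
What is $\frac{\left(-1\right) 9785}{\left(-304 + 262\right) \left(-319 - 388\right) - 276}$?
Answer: $- \frac{9785}{29418} \approx -0.33262$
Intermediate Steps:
$\frac{\left(-1\right) 9785}{\left(-304 + 262\right) \left(-319 - 388\right) - 276} = - \frac{9785}{\left(-42\right) \left(-707\right) - 276} = - \frac{9785}{29694 - 276} = - \frac{9785}{29418}$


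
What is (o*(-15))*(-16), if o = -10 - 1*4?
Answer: -3360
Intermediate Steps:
o = -14 (o = -10 - 4 = -14)
(o*(-15))*(-16) = -14*(-15)*(-16) = 210*(-16) = -3360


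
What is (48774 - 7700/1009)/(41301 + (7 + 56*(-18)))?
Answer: 24602633/20331350 ≈ 1.2101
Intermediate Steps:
(48774 - 7700/1009)/(41301 + (7 + 56*(-18))) = (48774 - 7700/1009)/(41301 + (7 - 1008)) = (48774 - 28*275/1009)/(41301 - 1001) = (48774 - 7700/1009)/40300 = (49205266/1009)*(1/40300) = 24602633/20331350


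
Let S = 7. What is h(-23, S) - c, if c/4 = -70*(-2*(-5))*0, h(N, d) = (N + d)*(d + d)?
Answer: -224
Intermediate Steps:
h(N, d) = 2*d*(N + d) (h(N, d) = (N + d)*(2*d) = 2*d*(N + d))
c = 0 (c = 4*(-70*(-2*(-5))*0) = 4*(-700*0) = 4*(-70*0) = 4*0 = 0)
h(-23, S) - c = 2*7*(-23 + 7) - 1*0 = 2*7*(-16) + 0 = -224 + 0 = -224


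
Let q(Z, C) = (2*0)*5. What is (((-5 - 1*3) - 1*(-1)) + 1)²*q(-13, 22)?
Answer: 0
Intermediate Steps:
q(Z, C) = 0 (q(Z, C) = 0*5 = 0)
(((-5 - 1*3) - 1*(-1)) + 1)²*q(-13, 22) = (((-5 - 1*3) - 1*(-1)) + 1)²*0 = (((-5 - 3) + 1) + 1)²*0 = ((-8 + 1) + 1)²*0 = (-7 + 1)²*0 = (-6)²*0 = 36*0 = 0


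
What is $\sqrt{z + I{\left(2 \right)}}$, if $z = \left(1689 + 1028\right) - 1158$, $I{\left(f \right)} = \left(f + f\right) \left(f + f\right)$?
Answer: $15 \sqrt{7} \approx 39.686$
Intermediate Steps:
$I{\left(f \right)} = 4 f^{2}$ ($I{\left(f \right)} = 2 f 2 f = 4 f^{2}$)
$z = 1559$ ($z = 2717 - 1158 = 1559$)
$\sqrt{z + I{\left(2 \right)}} = \sqrt{1559 + 4 \cdot 2^{2}} = \sqrt{1559 + 4 \cdot 4} = \sqrt{1559 + 16} = \sqrt{1575} = 15 \sqrt{7}$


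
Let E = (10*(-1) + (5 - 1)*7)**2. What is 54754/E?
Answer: 27377/162 ≈ 168.99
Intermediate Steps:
E = 324 (E = (-10 + 4*7)**2 = (-10 + 28)**2 = 18**2 = 324)
54754/E = 54754/324 = 54754*(1/324) = 27377/162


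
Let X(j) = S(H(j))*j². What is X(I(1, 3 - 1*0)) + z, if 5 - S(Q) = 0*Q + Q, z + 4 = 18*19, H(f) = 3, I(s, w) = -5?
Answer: 388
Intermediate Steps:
z = 338 (z = -4 + 18*19 = -4 + 342 = 338)
S(Q) = 5 - Q (S(Q) = 5 - (0*Q + Q) = 5 - (0 + Q) = 5 - Q)
X(j) = 2*j² (X(j) = (5 - 1*3)*j² = (5 - 3)*j² = 2*j²)
X(I(1, 3 - 1*0)) + z = 2*(-5)² + 338 = 2*25 + 338 = 50 + 338 = 388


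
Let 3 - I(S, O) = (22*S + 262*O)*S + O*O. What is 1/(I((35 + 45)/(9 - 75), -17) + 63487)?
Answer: 9/519929 ≈ 1.7310e-5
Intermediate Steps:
I(S, O) = 3 - O² - S*(22*S + 262*O) (I(S, O) = 3 - ((22*S + 262*O)*S + O*O) = 3 - (S*(22*S + 262*O) + O²) = 3 - (O² + S*(22*S + 262*O)) = 3 + (-O² - S*(22*S + 262*O)) = 3 - O² - S*(22*S + 262*O))
1/(I((35 + 45)/(9 - 75), -17) + 63487) = 1/((3 - 1*(-17)² - 22*(35 + 45)²/(9 - 75)² - 262*(-17)*(35 + 45)/(9 - 75)) + 63487) = 1/((3 - 1*289 - 22*(80/(-66))² - 262*(-17)*80/(-66)) + 63487) = 1/((3 - 289 - 22*(80*(-1/66))² - 262*(-17)*80*(-1/66)) + 63487) = 1/((3 - 289 - 22*(-40/33)² - 262*(-17)*(-40/33)) + 63487) = 1/((3 - 289 - 22*1600/1089 - 178160/33) + 63487) = 1/((3 - 289 - 3200/99 - 178160/33) + 63487) = 1/(-51454/9 + 63487) = 1/(519929/9) = 9/519929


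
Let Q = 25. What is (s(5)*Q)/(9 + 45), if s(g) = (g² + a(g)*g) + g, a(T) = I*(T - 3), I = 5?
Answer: 1000/27 ≈ 37.037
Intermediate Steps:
a(T) = -15 + 5*T (a(T) = 5*(T - 3) = 5*(-3 + T) = -15 + 5*T)
s(g) = g + g² + g*(-15 + 5*g) (s(g) = (g² + (-15 + 5*g)*g) + g = (g² + g*(-15 + 5*g)) + g = g + g² + g*(-15 + 5*g))
(s(5)*Q)/(9 + 45) = ((2*5*(-7 + 3*5))*25)/(9 + 45) = ((2*5*(-7 + 15))*25)/54 = ((2*5*8)*25)*(1/54) = (80*25)*(1/54) = 2000*(1/54) = 1000/27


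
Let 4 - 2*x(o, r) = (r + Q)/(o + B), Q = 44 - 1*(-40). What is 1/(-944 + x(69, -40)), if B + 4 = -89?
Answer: -12/11293 ≈ -0.0010626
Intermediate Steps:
Q = 84 (Q = 44 + 40 = 84)
B = -93 (B = -4 - 89 = -93)
x(o, r) = 2 - (84 + r)/(2*(-93 + o)) (x(o, r) = 2 - (r + 84)/(2*(o - 93)) = 2 - (84 + r)/(2*(-93 + o)))
1/(-944 + x(69, -40)) = 1/(-944 + (-456 - 1*(-40) + 4*69)/(2*(-93 + 69))) = 1/(-944 + (½)*(-456 + 40 + 276)/(-24)) = 1/(-944 + (½)*(-1/24)*(-140)) = 1/(-944 + 35/12) = 1/(-11293/12) = -12/11293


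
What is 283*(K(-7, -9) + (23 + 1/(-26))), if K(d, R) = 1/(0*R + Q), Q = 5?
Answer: 852113/130 ≈ 6554.7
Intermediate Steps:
K(d, R) = 1/5 (K(d, R) = 1/(0*R + 5) = 1/(0 + 5) = 1/5)
283*(K(-7, -9) + (23 + 1/(-26))) = 283*(1/5 + (23 + 1/(-26))) = 283*(1/5 + (23 - 1/26)) = 283*(1/5 + 597/26) = 283*(3011/130) = 852113/130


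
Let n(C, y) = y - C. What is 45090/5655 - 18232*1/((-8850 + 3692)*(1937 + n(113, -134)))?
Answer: 504042992/63198395 ≈ 7.9756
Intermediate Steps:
45090/5655 - 18232*1/((-8850 + 3692)*(1937 + n(113, -134))) = 45090/5655 - 18232*1/((-8850 + 3692)*(1937 + (-134 - 1*113))) = 45090*(1/5655) - 18232*(-1/(5158*(1937 + (-134 - 113)))) = 3006/377 - 18232*(-1/(5158*(1937 - 247))) = 3006/377 - 18232/(1690*(-5158)) = 3006/377 - 18232/(-8717020) = 3006/377 - 18232*(-1/8717020) = 3006/377 + 4558/2179255 = 504042992/63198395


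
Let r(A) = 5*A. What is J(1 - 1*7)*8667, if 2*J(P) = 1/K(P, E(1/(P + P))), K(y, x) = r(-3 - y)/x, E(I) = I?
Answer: -963/40 ≈ -24.075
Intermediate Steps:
K(y, x) = (-15 - 5*y)/x (K(y, x) = (5*(-3 - y))/x = (-15 - 5*y)/x)
J(P) = 1/(20*P*(-3 - P)) (J(P) = 1/(2*((5*(-3 - P)/(1/(P + P))))) = 1/(2*((5*(-3 - P)/(1/(2*P))))) = 1/(2*((5*(-3 - P)/((1/(2*P)))))) = 1/(2*((5*(2*P)*(-3 - P)))) = 1/(2*((10*P*(-3 - P)))) = (1/(10*P*(-3 - P)))/2 = 1/(20*P*(-3 - P)))
J(1 - 1*7)*8667 = -1/(20*(1 - 1*7)*(3 + (1 - 1*7)))*8667 = -1/(20*(1 - 7)*(3 + (1 - 7)))*8667 = -1/20/(-6*(3 - 6))*8667 = -1/20*(-⅙)/(-3)*8667 = -1/20*(-⅙)*(-⅓)*8667 = -1/360*8667 = -963/40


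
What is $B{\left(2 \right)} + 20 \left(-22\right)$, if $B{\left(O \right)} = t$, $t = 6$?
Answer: $-434$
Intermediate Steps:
$B{\left(O \right)} = 6$
$B{\left(2 \right)} + 20 \left(-22\right) = 6 + 20 \left(-22\right) = 6 - 440 = -434$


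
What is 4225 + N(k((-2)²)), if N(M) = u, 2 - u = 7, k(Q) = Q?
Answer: 4220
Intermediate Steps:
u = -5 (u = 2 - 1*7 = 2 - 7 = -5)
N(M) = -5
4225 + N(k((-2)²)) = 4225 - 5 = 4220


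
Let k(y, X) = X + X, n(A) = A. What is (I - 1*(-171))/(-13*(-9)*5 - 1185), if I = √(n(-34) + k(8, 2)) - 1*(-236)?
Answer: -407/600 - I*√30/600 ≈ -0.67833 - 0.0091287*I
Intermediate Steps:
k(y, X) = 2*X
I = 236 + I*√30 (I = √(-34 + 2*2) - 1*(-236) = √(-34 + 4) + 236 = √(-30) + 236 = I*√30 + 236 = 236 + I*√30 ≈ 236.0 + 5.4772*I)
(I - 1*(-171))/(-13*(-9)*5 - 1185) = ((236 + I*√30) - 1*(-171))/(-13*(-9)*5 - 1185) = ((236 + I*√30) + 171)/(117*5 - 1185) = (407 + I*√30)/(585 - 1185) = (407 + I*√30)/(-600) = (407 + I*√30)*(-1/600) = -407/600 - I*√30/600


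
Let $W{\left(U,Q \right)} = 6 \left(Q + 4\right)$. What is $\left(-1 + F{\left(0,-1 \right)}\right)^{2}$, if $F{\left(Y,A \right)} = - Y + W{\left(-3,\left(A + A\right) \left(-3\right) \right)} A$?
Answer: $3721$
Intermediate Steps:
$W{\left(U,Q \right)} = 24 + 6 Q$ ($W{\left(U,Q \right)} = 6 \left(4 + Q\right) = 24 + 6 Q$)
$F{\left(Y,A \right)} = - Y + A \left(24 - 36 A\right)$ ($F{\left(Y,A \right)} = - Y + \left(24 + 6 \left(A + A\right) \left(-3\right)\right) A = - Y + \left(24 + 6 \cdot 2 A \left(-3\right)\right) A = - Y + \left(24 + 6 \left(- 6 A\right)\right) A = - Y + \left(24 - 36 A\right) A = - Y + A \left(24 - 36 A\right)$)
$\left(-1 + F{\left(0,-1 \right)}\right)^{2} = \left(-1 + \left(\left(-1\right) 0 + 12 \left(-1\right) \left(2 - -3\right)\right)\right)^{2} = \left(-1 + \left(0 + 12 \left(-1\right) \left(2 + 3\right)\right)\right)^{2} = \left(-1 + \left(0 + 12 \left(-1\right) 5\right)\right)^{2} = \left(-1 + \left(0 - 60\right)\right)^{2} = \left(-1 - 60\right)^{2} = \left(-61\right)^{2} = 3721$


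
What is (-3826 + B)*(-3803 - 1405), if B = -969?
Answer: 24972360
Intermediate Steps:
(-3826 + B)*(-3803 - 1405) = (-3826 - 969)*(-3803 - 1405) = -4795*(-5208) = 24972360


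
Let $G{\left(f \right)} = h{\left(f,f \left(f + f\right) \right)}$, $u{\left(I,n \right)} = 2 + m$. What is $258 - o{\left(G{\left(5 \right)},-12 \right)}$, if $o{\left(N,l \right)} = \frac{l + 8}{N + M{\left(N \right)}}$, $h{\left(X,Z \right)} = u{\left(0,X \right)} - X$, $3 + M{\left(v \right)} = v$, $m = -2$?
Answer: $\frac{3350}{13} \approx 257.69$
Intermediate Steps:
$M{\left(v \right)} = -3 + v$
$u{\left(I,n \right)} = 0$ ($u{\left(I,n \right)} = 2 - 2 = 0$)
$h{\left(X,Z \right)} = - X$ ($h{\left(X,Z \right)} = 0 - X = - X$)
$G{\left(f \right)} = - f$
$o{\left(N,l \right)} = \frac{8 + l}{-3 + 2 N}$ ($o{\left(N,l \right)} = \frac{l + 8}{N + \left(-3 + N\right)} = \frac{8 + l}{-3 + 2 N}$)
$258 - o{\left(G{\left(5 \right)},-12 \right)} = 258 - \frac{8 - 12}{-3 + 2 \left(\left(-1\right) 5\right)} = 258 - \frac{1}{-3 + 2 \left(-5\right)} \left(-4\right) = 258 - \frac{1}{-3 - 10} \left(-4\right) = 258 - \frac{1}{-13} \left(-4\right) = 258 - \left(- \frac{1}{13}\right) \left(-4\right) = 258 - \frac{4}{13} = \frac{3350}{13}$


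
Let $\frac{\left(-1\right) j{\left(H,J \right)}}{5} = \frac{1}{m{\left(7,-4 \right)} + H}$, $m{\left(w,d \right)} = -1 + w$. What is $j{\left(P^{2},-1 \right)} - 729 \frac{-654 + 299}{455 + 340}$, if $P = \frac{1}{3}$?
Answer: $\frac{189306}{583} \approx 324.71$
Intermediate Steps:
$P = \frac{1}{3} \approx 0.33333$
$j{\left(H,J \right)} = - \frac{5}{6 + H}$ ($j{\left(H,J \right)} = - \frac{5}{\left(-1 + 7\right) + H} = - \frac{5}{6 + H}$)
$j{\left(P^{2},-1 \right)} - 729 \frac{-654 + 299}{455 + 340} = - \frac{5}{6 + \left(\frac{1}{3}\right)^{2}} - 729 \frac{-654 + 299}{455 + 340} = - \frac{5}{6 + \frac{1}{9}} - 729 \left(- \frac{355}{795}\right) = - \frac{5}{\frac{55}{9}} - 729 \left(\left(-355\right) \frac{1}{795}\right) = \left(-5\right) \frac{9}{55} - - \frac{17253}{53} = - \frac{9}{11} + \frac{17253}{53} = \frac{189306}{583}$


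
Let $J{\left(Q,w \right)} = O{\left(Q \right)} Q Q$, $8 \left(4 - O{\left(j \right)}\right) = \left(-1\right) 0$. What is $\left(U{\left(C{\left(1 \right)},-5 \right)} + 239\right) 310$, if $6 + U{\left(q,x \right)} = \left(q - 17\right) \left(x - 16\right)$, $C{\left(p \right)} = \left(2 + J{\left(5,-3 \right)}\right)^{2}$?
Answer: $-67547140$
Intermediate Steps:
$O{\left(j \right)} = 4$ ($O{\left(j \right)} = 4 - \frac{\left(-1\right) 0}{8} = 4 - 0 = 4 + 0 = 4$)
$J{\left(Q,w \right)} = 4 Q^{2}$ ($J{\left(Q,w \right)} = 4 Q Q = 4 Q^{2}$)
$C{\left(p \right)} = 10404$ ($C{\left(p \right)} = \left(2 + 4 \cdot 5^{2}\right)^{2} = \left(2 + 4 \cdot 25\right)^{2} = \left(2 + 100\right)^{2} = 102^{2} = 10404$)
$U{\left(q,x \right)} = -6 + \left(-17 + q\right) \left(-16 + x\right)$ ($U{\left(q,x \right)} = -6 + \left(q - 17\right) \left(x - 16\right) = -6 + \left(-17 + q\right) \left(-16 + x\right)$)
$\left(U{\left(C{\left(1 \right)},-5 \right)} + 239\right) 310 = \left(\left(266 - -85 - 166464 + 10404 \left(-5\right)\right) + 239\right) 310 = \left(\left(266 + 85 - 166464 - 52020\right) + 239\right) 310 = \left(-218133 + 239\right) 310 = \left(-217894\right) 310 = -67547140$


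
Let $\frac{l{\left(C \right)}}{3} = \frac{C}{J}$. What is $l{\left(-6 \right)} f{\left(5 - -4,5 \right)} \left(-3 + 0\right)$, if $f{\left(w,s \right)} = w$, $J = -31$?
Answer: $- \frac{486}{31} \approx -15.677$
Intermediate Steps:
$l{\left(C \right)} = - \frac{3 C}{31}$ ($l{\left(C \right)} = 3 \frac{C}{-31} = 3 C \left(- \frac{1}{31}\right) = 3 \left(- \frac{C}{31}\right) = - \frac{3 C}{31}$)
$l{\left(-6 \right)} f{\left(5 - -4,5 \right)} \left(-3 + 0\right) = \left(- \frac{3}{31}\right) \left(-6\right) \left(5 - -4\right) \left(-3 + 0\right) = \frac{18 \left(5 + 4\right) \left(-3\right)}{31} = \frac{18 \cdot 9 \left(-3\right)}{31} = \frac{18}{31} \left(-27\right) = - \frac{486}{31}$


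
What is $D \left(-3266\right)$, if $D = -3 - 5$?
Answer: $26128$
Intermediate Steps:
$D = -8$
$D \left(-3266\right) = \left(-8\right) \left(-3266\right) = 26128$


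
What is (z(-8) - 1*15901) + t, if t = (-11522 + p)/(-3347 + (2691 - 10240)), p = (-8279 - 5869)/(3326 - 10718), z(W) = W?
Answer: -106773093451/6711936 ≈ -15908.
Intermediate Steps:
p = 1179/616 (p = -14148/(-7392) = -14148*(-1/7392) = 1179/616 ≈ 1.9140)
t = 7096373/6711936 (t = (-11522 + 1179/616)/(-3347 + (2691 - 10240)) = -7096373/(616*(-3347 - 7549)) = -7096373/616/(-10896) = -7096373/616*(-1/10896) = 7096373/6711936 ≈ 1.0573)
(z(-8) - 1*15901) + t = (-8 - 1*15901) + 7096373/6711936 = (-8 - 15901) + 7096373/6711936 = -15909 + 7096373/6711936 = -106773093451/6711936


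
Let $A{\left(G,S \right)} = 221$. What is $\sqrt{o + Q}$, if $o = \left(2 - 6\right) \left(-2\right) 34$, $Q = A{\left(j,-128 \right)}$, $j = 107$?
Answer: $\sqrt{493} \approx 22.204$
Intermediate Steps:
$Q = 221$
$o = 272$ ($o = \left(2 - 6\right) \left(-2\right) 34 = \left(-4\right) \left(-2\right) 34 = 8 \cdot 34 = 272$)
$\sqrt{o + Q} = \sqrt{272 + 221} = \sqrt{493}$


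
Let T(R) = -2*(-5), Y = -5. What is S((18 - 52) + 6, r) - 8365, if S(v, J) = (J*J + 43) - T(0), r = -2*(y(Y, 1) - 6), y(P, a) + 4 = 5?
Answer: -8232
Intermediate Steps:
T(R) = 10
y(P, a) = 1 (y(P, a) = -4 + 5 = 1)
r = 10 (r = -2*(1 - 6) = -2*(-5) = 10)
S(v, J) = 33 + J² (S(v, J) = (J*J + 43) - 1*10 = (J² + 43) - 10 = (43 + J²) - 10 = 33 + J²)
S((18 - 52) + 6, r) - 8365 = (33 + 10²) - 8365 = (33 + 100) - 8365 = 133 - 8365 = -8232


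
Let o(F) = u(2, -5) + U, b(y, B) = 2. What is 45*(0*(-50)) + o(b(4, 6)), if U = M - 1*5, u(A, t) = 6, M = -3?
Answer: -2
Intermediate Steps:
U = -8 (U = -3 - 1*5 = -3 - 5 = -8)
o(F) = -2 (o(F) = 6 - 8 = -2)
45*(0*(-50)) + o(b(4, 6)) = 45*(0*(-50)) - 2 = 45*0 - 2 = 0 - 2 = -2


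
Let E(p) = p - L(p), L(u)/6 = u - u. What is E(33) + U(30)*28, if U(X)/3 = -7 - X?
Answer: -3075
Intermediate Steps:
U(X) = -21 - 3*X (U(X) = 3*(-7 - X) = -21 - 3*X)
L(u) = 0 (L(u) = 6*(u - u) = 6*0 = 0)
E(p) = p (E(p) = p - 1*0 = p + 0 = p)
E(33) + U(30)*28 = 33 + (-21 - 3*30)*28 = 33 + (-21 - 90)*28 = 33 - 111*28 = 33 - 3108 = -3075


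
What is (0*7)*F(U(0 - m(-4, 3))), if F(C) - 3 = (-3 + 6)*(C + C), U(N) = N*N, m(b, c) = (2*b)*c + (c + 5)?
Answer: 0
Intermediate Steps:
m(b, c) = 5 + c + 2*b*c (m(b, c) = 2*b*c + (5 + c) = 5 + c + 2*b*c)
U(N) = N**2
F(C) = 3 + 6*C (F(C) = 3 + (-3 + 6)*(C + C) = 3 + 3*(2*C) = 3 + 6*C)
(0*7)*F(U(0 - m(-4, 3))) = (0*7)*(3 + 6*(0 - (5 + 3 + 2*(-4)*3))**2) = 0*(3 + 6*(0 - (5 + 3 - 24))**2) = 0*(3 + 6*(0 - 1*(-16))**2) = 0*(3 + 6*(0 + 16)**2) = 0*(3 + 6*16**2) = 0*(3 + 6*256) = 0*(3 + 1536) = 0*1539 = 0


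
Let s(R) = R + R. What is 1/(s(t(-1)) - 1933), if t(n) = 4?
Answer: -1/1925 ≈ -0.00051948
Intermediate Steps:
s(R) = 2*R
1/(s(t(-1)) - 1933) = 1/(2*4 - 1933) = 1/(8 - 1933) = 1/(-1925) = -1/1925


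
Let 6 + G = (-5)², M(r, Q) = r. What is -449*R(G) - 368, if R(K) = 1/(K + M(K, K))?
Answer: -14433/38 ≈ -379.82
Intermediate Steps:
G = 19 (G = -6 + (-5)² = -6 + 25 = 19)
R(K) = 1/(2*K) (R(K) = 1/(K + K) = 1/(2*K))
-449*R(G) - 368 = -449/(2*19) - 368 = -449*1/38 - 368 = -449/38 - 368 = -14433/38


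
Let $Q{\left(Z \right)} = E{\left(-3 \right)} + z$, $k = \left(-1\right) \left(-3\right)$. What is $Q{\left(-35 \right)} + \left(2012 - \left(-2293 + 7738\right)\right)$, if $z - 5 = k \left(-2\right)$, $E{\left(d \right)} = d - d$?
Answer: $-3434$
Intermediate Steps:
$k = 3$
$E{\left(d \right)} = 0$
$z = -1$ ($z = 5 + 3 \left(-2\right) = 5 - 6 = -1$)
$Q{\left(Z \right)} = -1$ ($Q{\left(Z \right)} = 0 - 1 = -1$)
$Q{\left(-35 \right)} + \left(2012 - \left(-2293 + 7738\right)\right) = -1 + \left(2012 - \left(-2293 + 7738\right)\right) = -1 + \left(2012 - 5445\right) = -1 - 3433 = -3434$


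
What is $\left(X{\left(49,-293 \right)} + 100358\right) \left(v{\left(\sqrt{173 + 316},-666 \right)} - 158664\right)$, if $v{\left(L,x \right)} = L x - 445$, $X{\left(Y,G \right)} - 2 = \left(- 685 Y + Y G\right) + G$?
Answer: $-8296738805 - 34728570 \sqrt{489} \approx -9.0647 \cdot 10^{9}$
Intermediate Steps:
$X{\left(Y,G \right)} = 2 + G - 685 Y + G Y$ ($X{\left(Y,G \right)} = 2 + \left(\left(- 685 Y + Y G\right) + G\right) = 2 + \left(\left(- 685 Y + G Y\right) + G\right) = 2 + \left(G - 685 Y + G Y\right) = 2 + G - 685 Y + G Y$)
$v{\left(L,x \right)} = -445 + L x$
$\left(X{\left(49,-293 \right)} + 100358\right) \left(v{\left(\sqrt{173 + 316},-666 \right)} - 158664\right) = \left(\left(2 - 293 - 33565 - 14357\right) + 100358\right) \left(\left(-445 + \sqrt{173 + 316} \left(-666\right)\right) - 158664\right) = \left(\left(2 - 293 - 33565 - 14357\right) + 100358\right) \left(\left(-445 + \sqrt{489} \left(-666\right)\right) - 158664\right) = \left(-48213 + 100358\right) \left(\left(-445 - 666 \sqrt{489}\right) - 158664\right) = 52145 \left(-159109 - 666 \sqrt{489}\right) = -8296738805 - 34728570 \sqrt{489}$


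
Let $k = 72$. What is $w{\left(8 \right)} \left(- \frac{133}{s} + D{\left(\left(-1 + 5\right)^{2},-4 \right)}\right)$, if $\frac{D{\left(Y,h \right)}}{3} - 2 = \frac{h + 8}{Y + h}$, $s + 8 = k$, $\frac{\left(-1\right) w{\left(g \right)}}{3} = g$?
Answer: $- \frac{945}{8} \approx -118.13$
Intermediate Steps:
$w{\left(g \right)} = - 3 g$
$s = 64$ ($s = -8 + 72 = 64$)
$D{\left(Y,h \right)} = 6 + \frac{3 \left(8 + h\right)}{Y + h}$ ($D{\left(Y,h \right)} = 6 + 3 \frac{h + 8}{Y + h} = 6 + 3 \frac{8 + h}{Y + h} = 6 + \frac{3 \left(8 + h\right)}{Y + h}$)
$w{\left(8 \right)} \left(- \frac{133}{s} + D{\left(\left(-1 + 5\right)^{2},-4 \right)}\right) = \left(-3\right) 8 \left(- \frac{133}{64} + \frac{3 \left(8 + 2 \left(-1 + 5\right)^{2} + 3 \left(-4\right)\right)}{\left(-1 + 5\right)^{2} - 4}\right) = - 24 \left(\left(-133\right) \frac{1}{64} + \frac{3 \left(8 + 2 \cdot 4^{2} - 12\right)}{4^{2} - 4}\right) = - 24 \left(- \frac{133}{64} + \frac{3 \left(8 + 2 \cdot 16 - 12\right)}{16 - 4}\right) = - 24 \left(- \frac{133}{64} + \frac{3 \left(8 + 32 - 12\right)}{12}\right) = - 24 \left(- \frac{133}{64} + 3 \cdot \frac{1}{12} \cdot 28\right) = - 24 \left(- \frac{133}{64} + 7\right) = \left(-24\right) \frac{315}{64} = - \frac{945}{8}$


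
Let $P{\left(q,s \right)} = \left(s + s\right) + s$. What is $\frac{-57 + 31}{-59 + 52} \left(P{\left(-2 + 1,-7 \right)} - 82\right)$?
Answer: $- \frac{2678}{7} \approx -382.57$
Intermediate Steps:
$P{\left(q,s \right)} = 3 s$ ($P{\left(q,s \right)} = 2 s + s = 3 s$)
$\frac{-57 + 31}{-59 + 52} \left(P{\left(-2 + 1,-7 \right)} - 82\right) = \frac{-57 + 31}{-59 + 52} \left(3 \left(-7\right) - 82\right) = - \frac{26}{-7} \left(-21 - 82\right) = \left(-26\right) \left(- \frac{1}{7}\right) \left(-103\right) = \frac{26}{7} \left(-103\right) = - \frac{2678}{7}$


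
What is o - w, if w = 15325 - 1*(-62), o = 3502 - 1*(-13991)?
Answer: 2106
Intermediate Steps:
o = 17493 (o = 3502 + 13991 = 17493)
w = 15387 (w = 15325 + 62 = 15387)
o - w = 17493 - 1*15387 = 17493 - 15387 = 2106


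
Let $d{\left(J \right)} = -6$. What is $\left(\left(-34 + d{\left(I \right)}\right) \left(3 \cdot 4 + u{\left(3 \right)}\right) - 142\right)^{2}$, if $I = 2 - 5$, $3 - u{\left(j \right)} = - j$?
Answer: $743044$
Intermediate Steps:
$u{\left(j \right)} = 3 + j$ ($u{\left(j \right)} = 3 - - j = 3 + j$)
$I = -3$ ($I = 2 - 5 = -3$)
$\left(\left(-34 + d{\left(I \right)}\right) \left(3 \cdot 4 + u{\left(3 \right)}\right) - 142\right)^{2} = \left(\left(-34 - 6\right) \left(3 \cdot 4 + \left(3 + 3\right)\right) - 142\right)^{2} = \left(- 40 \left(12 + 6\right) - 142\right)^{2} = \left(\left(-40\right) 18 - 142\right)^{2} = \left(-720 - 142\right)^{2} = \left(-862\right)^{2} = 743044$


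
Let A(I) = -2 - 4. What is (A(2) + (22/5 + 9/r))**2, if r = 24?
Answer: 2401/1600 ≈ 1.5006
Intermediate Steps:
A(I) = -6
(A(2) + (22/5 + 9/r))**2 = (-6 + (22/5 + 9/24))**2 = (-6 + (22*(1/5) + 9*(1/24)))**2 = (-6 + (22/5 + 3/8))**2 = (-6 + 191/40)**2 = (-49/40)**2 = 2401/1600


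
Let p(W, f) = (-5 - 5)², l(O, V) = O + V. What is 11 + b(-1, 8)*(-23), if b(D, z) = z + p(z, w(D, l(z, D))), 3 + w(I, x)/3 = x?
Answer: -2473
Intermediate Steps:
w(I, x) = -9 + 3*x
p(W, f) = 100 (p(W, f) = (-10)² = 100)
b(D, z) = 100 + z (b(D, z) = z + 100 = 100 + z)
11 + b(-1, 8)*(-23) = 11 + (100 + 8)*(-23) = 11 + 108*(-23) = 11 - 2484 = -2473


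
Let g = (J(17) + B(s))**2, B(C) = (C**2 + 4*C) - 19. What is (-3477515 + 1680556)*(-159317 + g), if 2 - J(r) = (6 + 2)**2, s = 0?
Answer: 274496269004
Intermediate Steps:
J(r) = -62 (J(r) = 2 - (6 + 2)**2 = 2 - 1*8**2 = 2 - 1*64 = 2 - 64 = -62)
B(C) = -19 + C**2 + 4*C
g = 6561 (g = (-62 + (-19 + 0**2 + 4*0))**2 = (-62 + (-19 + 0 + 0))**2 = (-62 - 19)**2 = (-81)**2 = 6561)
(-3477515 + 1680556)*(-159317 + g) = (-3477515 + 1680556)*(-159317 + 6561) = -1796959*(-152756) = 274496269004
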